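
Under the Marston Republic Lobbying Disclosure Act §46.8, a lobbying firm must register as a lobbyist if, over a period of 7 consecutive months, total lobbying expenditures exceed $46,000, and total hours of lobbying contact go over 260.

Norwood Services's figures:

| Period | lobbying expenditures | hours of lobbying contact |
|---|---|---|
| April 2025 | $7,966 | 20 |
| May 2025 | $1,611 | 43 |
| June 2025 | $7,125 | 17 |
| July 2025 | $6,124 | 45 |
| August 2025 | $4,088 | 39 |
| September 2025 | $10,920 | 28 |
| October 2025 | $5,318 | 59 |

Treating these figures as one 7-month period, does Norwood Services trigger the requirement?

Total lobbying expenditures: $7,966 + $1,611 + $7,125 + $6,124 + $4,088 + $10,920 + $5,318 = $43,152 (≤ $46,000).
Total hours of lobbying contact: 20 + 43 + 17 + 45 + 39 + 28 + 59 = 251 (≤ 260).
The test is 'and': the rule requires both, and at least one is not exceeded.

No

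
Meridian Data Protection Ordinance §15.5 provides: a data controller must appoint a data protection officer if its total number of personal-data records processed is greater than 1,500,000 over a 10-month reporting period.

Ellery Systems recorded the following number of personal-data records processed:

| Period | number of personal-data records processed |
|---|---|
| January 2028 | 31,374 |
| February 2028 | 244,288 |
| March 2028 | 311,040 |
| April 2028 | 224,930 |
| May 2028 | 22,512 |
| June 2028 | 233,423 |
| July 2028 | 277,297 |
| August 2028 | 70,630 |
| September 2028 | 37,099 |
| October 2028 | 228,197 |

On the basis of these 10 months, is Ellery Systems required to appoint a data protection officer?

Yes

Total number of personal-data records processed: 31,374 + 244,288 + 311,040 + 224,930 + 22,512 + 233,423 + 277,297 + 70,630 + 37,099 + 228,197 = 1,680,790.
1,680,790 > 1,500,000, so the threshold is exceeded.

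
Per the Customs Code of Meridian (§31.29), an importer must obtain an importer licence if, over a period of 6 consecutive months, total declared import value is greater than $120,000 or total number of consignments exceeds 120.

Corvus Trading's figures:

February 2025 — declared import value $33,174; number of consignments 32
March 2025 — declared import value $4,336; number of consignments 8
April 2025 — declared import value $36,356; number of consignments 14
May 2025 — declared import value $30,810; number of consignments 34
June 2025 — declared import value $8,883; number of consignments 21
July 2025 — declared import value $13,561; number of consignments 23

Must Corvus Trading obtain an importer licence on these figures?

Total declared import value: $33,174 + $4,336 + $36,356 + $30,810 + $8,883 + $13,561 = $127,120 (> $120,000).
Total number of consignments: 32 + 8 + 14 + 34 + 21 + 23 = 132 (> 120).
The test is 'or': at least one threshold is exceeded.

Yes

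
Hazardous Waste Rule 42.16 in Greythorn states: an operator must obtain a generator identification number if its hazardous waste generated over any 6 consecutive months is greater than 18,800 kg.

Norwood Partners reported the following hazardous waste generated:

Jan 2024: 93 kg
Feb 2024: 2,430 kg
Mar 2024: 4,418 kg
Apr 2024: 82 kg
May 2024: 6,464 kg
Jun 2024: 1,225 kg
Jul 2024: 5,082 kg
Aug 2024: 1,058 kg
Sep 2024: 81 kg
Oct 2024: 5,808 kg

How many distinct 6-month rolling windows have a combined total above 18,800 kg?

2

Jan 2024–Jun 2024: 93 kg + 2,430 kg + 4,418 kg + 82 kg + 6,464 kg + 1,225 kg = 14,712 kg (under)
Feb 2024–Jul 2024: 2,430 kg + 4,418 kg + 82 kg + 6,464 kg + 1,225 kg + 5,082 kg = 19,701 kg (over)
Mar 2024–Aug 2024: 4,418 kg + 82 kg + 6,464 kg + 1,225 kg + 5,082 kg + 1,058 kg = 18,329 kg (under)
Apr 2024–Sep 2024: 82 kg + 6,464 kg + 1,225 kg + 5,082 kg + 1,058 kg + 81 kg = 13,992 kg (under)
May 2024–Oct 2024: 6,464 kg + 1,225 kg + 5,082 kg + 1,058 kg + 81 kg + 5,808 kg = 19,718 kg (over)
2 windows exceed the threshold.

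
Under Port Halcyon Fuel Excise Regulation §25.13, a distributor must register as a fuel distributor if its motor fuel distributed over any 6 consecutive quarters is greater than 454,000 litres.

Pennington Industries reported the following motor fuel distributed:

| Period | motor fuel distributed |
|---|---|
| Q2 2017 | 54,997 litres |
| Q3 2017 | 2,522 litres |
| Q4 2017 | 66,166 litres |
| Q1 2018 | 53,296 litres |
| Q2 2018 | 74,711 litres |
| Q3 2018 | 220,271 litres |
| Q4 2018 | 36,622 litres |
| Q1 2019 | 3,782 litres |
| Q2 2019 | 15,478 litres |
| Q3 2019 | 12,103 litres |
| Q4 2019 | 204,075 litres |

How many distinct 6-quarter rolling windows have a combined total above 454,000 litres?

3

Q2 2017–Q3 2018: 54,997 litres + 2,522 litres + 66,166 litres + 53,296 litres + 74,711 litres + 220,271 litres = 471,963 litres (over)
Q3 2017–Q4 2018: 2,522 litres + 66,166 litres + 53,296 litres + 74,711 litres + 220,271 litres + 36,622 litres = 453,588 litres (under)
Q4 2017–Q1 2019: 66,166 litres + 53,296 litres + 74,711 litres + 220,271 litres + 36,622 litres + 3,782 litres = 454,848 litres (over)
Q1 2018–Q2 2019: 53,296 litres + 74,711 litres + 220,271 litres + 36,622 litres + 3,782 litres + 15,478 litres = 404,160 litres (under)
Q2 2018–Q3 2019: 74,711 litres + 220,271 litres + 36,622 litres + 3,782 litres + 15,478 litres + 12,103 litres = 362,967 litres (under)
Q3 2018–Q4 2019: 220,271 litres + 36,622 litres + 3,782 litres + 15,478 litres + 12,103 litres + 204,075 litres = 492,331 litres (over)
3 windows exceed the threshold.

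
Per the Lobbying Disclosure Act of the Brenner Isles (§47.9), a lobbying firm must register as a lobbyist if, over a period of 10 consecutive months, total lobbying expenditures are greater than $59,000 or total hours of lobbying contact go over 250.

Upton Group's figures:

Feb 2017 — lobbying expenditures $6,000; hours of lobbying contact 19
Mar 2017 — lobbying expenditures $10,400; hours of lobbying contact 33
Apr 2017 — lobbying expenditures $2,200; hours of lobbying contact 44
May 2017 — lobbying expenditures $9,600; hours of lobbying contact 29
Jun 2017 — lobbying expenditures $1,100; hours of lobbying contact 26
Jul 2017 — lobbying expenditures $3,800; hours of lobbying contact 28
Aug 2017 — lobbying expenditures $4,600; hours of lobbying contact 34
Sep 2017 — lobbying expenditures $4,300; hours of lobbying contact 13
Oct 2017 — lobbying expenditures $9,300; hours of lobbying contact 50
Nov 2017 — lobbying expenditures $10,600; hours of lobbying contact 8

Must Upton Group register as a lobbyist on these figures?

Yes

Total lobbying expenditures: $6,000 + $10,400 + $2,200 + $9,600 + $1,100 + $3,800 + $4,600 + $4,300 + $9,300 + $10,600 = $61,900 (> $59,000).
Total hours of lobbying contact: 19 + 33 + 44 + 29 + 26 + 28 + 34 + 13 + 50 + 8 = 284 (> 250).
The test is 'or': at least one threshold is exceeded.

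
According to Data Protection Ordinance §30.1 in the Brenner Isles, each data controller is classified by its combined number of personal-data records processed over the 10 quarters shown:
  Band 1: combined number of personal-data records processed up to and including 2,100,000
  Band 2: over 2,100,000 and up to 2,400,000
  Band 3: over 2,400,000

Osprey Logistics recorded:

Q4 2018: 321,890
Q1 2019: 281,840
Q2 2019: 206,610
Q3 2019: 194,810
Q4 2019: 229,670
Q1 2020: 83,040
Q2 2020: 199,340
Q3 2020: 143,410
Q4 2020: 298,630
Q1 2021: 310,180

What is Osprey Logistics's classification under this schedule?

Band 2

Combined number of personal-data records processed: 321,890 + 281,840 + 206,610 + 194,810 + 229,670 + 83,040 + 199,340 + 143,410 + 298,630 + 310,180 = 2,269,420.
2,100,000 < 2,269,420 ≤ 2,400,000, so Band 2 applies.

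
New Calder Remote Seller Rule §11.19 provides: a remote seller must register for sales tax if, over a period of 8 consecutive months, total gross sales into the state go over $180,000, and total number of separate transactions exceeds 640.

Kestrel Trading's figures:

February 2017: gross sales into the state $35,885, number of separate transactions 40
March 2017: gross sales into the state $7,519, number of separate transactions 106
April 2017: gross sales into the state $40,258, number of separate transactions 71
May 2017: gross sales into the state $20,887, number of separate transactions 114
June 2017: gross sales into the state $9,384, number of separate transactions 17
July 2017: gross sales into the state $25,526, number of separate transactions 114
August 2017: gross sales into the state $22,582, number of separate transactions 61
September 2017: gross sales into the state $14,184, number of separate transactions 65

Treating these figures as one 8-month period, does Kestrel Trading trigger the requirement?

Total gross sales into the state: $35,885 + $7,519 + $40,258 + $20,887 + $9,384 + $25,526 + $22,582 + $14,184 = $176,225 (≤ $180,000).
Total number of separate transactions: 40 + 106 + 71 + 114 + 17 + 114 + 61 + 65 = 588 (≤ 640).
The test is 'and': the rule requires both, and at least one is not exceeded.

No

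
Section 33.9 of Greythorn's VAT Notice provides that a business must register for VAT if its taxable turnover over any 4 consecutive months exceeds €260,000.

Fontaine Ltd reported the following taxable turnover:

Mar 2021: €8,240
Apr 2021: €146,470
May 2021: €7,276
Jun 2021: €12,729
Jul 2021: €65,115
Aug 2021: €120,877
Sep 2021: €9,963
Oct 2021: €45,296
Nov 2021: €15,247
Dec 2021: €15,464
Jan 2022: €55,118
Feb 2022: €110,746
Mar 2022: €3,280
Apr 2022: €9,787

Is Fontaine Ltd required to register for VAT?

Mar 2021–Jun 2021: €8,240 + €146,470 + €7,276 + €12,729 = €174,715 (under)
Apr 2021–Jul 2021: €146,470 + €7,276 + €12,729 + €65,115 = €231,590 (under)
May 2021–Aug 2021: €7,276 + €12,729 + €65,115 + €120,877 = €205,997 (under)
Jun 2021–Sep 2021: €12,729 + €65,115 + €120,877 + €9,963 = €208,684 (under)
Jul 2021–Oct 2021: €65,115 + €120,877 + €9,963 + €45,296 = €241,251 (under)
Aug 2021–Nov 2021: €120,877 + €9,963 + €45,296 + €15,247 = €191,383 (under)
Sep 2021–Dec 2021: €9,963 + €45,296 + €15,247 + €15,464 = €85,970 (under)
Oct 2021–Jan 2022: €45,296 + €15,247 + €15,464 + €55,118 = €131,125 (under)
Nov 2021–Feb 2022: €15,247 + €15,464 + €55,118 + €110,746 = €196,575 (under)
Dec 2021–Mar 2022: €15,464 + €55,118 + €110,746 + €3,280 = €184,608 (under)
Jan 2022–Apr 2022: €55,118 + €110,746 + €3,280 + €9,787 = €178,931 (under)
No window exceeds €260,000.

No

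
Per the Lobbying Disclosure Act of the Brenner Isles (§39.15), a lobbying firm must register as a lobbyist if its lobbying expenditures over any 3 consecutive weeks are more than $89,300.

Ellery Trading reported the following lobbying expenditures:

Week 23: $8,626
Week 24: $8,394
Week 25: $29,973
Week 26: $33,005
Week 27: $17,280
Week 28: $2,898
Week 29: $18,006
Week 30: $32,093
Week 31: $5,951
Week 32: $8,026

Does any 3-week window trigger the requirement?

Week 23–Week 25: $8,626 + $8,394 + $29,973 = $46,993 (under)
Week 24–Week 26: $8,394 + $29,973 + $33,005 = $71,372 (under)
Week 25–Week 27: $29,973 + $33,005 + $17,280 = $80,258 (under)
Week 26–Week 28: $33,005 + $17,280 + $2,898 = $53,183 (under)
Week 27–Week 29: $17,280 + $2,898 + $18,006 = $38,184 (under)
Week 28–Week 30: $2,898 + $18,006 + $32,093 = $52,997 (under)
Week 29–Week 31: $18,006 + $32,093 + $5,951 = $56,050 (under)
Week 30–Week 32: $32,093 + $5,951 + $8,026 = $46,070 (under)
No window exceeds $89,300.

No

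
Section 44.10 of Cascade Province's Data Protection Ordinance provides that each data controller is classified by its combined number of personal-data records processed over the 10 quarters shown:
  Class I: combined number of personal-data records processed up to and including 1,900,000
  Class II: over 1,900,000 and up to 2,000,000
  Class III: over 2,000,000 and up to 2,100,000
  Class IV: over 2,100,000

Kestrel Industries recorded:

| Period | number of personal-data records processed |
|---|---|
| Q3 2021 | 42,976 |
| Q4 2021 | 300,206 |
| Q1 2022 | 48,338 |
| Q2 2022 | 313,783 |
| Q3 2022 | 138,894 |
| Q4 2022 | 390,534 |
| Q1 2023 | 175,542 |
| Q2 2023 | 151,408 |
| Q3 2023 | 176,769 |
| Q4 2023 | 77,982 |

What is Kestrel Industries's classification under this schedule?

Class I

Combined number of personal-data records processed: 42,976 + 300,206 + 48,338 + 313,783 + 138,894 + 390,534 + 175,542 + 151,408 + 176,769 + 77,982 = 1,816,432.
1,816,432 ≤ 1,900,000, so Class I applies.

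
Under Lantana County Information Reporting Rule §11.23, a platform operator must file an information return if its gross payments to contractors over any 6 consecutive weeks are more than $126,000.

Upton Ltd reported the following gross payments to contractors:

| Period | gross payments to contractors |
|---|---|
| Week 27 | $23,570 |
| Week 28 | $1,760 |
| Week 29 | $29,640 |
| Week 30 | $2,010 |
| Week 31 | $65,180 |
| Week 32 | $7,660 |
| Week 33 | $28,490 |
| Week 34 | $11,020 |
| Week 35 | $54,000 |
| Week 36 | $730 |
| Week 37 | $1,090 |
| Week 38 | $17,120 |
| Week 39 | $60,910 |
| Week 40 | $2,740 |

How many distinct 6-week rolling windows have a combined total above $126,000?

Week 27–Week 32: $23,570 + $1,760 + $29,640 + $2,010 + $65,180 + $7,660 = $129,820 (over)
Week 28–Week 33: $1,760 + $29,640 + $2,010 + $65,180 + $7,660 + $28,490 = $134,740 (over)
Week 29–Week 34: $29,640 + $2,010 + $65,180 + $7,660 + $28,490 + $11,020 = $144,000 (over)
Week 30–Week 35: $2,010 + $65,180 + $7,660 + $28,490 + $11,020 + $54,000 = $168,360 (over)
Week 31–Week 36: $65,180 + $7,660 + $28,490 + $11,020 + $54,000 + $730 = $167,080 (over)
Week 32–Week 37: $7,660 + $28,490 + $11,020 + $54,000 + $730 + $1,090 = $102,990 (under)
Week 33–Week 38: $28,490 + $11,020 + $54,000 + $730 + $1,090 + $17,120 = $112,450 (under)
Week 34–Week 39: $11,020 + $54,000 + $730 + $1,090 + $17,120 + $60,910 = $144,870 (over)
Week 35–Week 40: $54,000 + $730 + $1,090 + $17,120 + $60,910 + $2,740 = $136,590 (over)
7 windows exceed the threshold.

7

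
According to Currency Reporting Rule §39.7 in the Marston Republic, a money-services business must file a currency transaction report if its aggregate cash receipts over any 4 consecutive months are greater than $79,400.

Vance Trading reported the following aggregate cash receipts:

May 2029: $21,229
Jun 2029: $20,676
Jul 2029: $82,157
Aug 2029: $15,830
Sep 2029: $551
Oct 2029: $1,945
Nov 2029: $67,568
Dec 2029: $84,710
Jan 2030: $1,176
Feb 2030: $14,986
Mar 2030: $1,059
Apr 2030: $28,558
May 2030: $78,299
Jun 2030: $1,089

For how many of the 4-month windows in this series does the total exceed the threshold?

May 2029–Aug 2029: $21,229 + $20,676 + $82,157 + $15,830 = $139,892 (over)
Jun 2029–Sep 2029: $20,676 + $82,157 + $15,830 + $551 = $119,214 (over)
Jul 2029–Oct 2029: $82,157 + $15,830 + $551 + $1,945 = $100,483 (over)
Aug 2029–Nov 2029: $15,830 + $551 + $1,945 + $67,568 = $85,894 (over)
Sep 2029–Dec 2029: $551 + $1,945 + $67,568 + $84,710 = $154,774 (over)
Oct 2029–Jan 2030: $1,945 + $67,568 + $84,710 + $1,176 = $155,399 (over)
Nov 2029–Feb 2030: $67,568 + $84,710 + $1,176 + $14,986 = $168,440 (over)
Dec 2029–Mar 2030: $84,710 + $1,176 + $14,986 + $1,059 = $101,931 (over)
Jan 2030–Apr 2030: $1,176 + $14,986 + $1,059 + $28,558 = $45,779 (under)
Feb 2030–May 2030: $14,986 + $1,059 + $28,558 + $78,299 = $122,902 (over)
Mar 2030–Jun 2030: $1,059 + $28,558 + $78,299 + $1,089 = $109,005 (over)
10 windows exceed the threshold.

10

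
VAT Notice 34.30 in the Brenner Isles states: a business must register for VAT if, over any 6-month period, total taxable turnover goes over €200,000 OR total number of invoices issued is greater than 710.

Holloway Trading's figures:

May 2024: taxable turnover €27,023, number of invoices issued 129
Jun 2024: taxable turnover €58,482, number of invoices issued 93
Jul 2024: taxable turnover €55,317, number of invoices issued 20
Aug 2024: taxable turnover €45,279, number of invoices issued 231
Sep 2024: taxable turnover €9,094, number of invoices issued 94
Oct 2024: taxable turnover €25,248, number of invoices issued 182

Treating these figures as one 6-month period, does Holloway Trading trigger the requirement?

Yes

Total taxable turnover: €27,023 + €58,482 + €55,317 + €45,279 + €9,094 + €25,248 = €220,443 (> €200,000).
Total number of invoices issued: 129 + 93 + 20 + 231 + 94 + 182 = 749 (> 710).
The test is 'or': at least one threshold is exceeded.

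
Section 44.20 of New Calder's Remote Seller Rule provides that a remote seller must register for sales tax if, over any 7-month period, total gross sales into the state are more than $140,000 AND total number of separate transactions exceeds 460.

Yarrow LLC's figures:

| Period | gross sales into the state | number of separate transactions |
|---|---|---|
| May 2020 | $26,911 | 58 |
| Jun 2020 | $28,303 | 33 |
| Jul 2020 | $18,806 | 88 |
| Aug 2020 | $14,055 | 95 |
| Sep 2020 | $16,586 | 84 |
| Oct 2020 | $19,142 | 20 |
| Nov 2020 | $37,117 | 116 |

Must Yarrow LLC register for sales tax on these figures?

Total gross sales into the state: $26,911 + $28,303 + $18,806 + $14,055 + $16,586 + $19,142 + $37,117 = $160,920 (> $140,000).
Total number of separate transactions: 58 + 33 + 88 + 95 + 84 + 20 + 116 = 494 (> 460).
The test is 'and': both thresholds are exceeded.

Yes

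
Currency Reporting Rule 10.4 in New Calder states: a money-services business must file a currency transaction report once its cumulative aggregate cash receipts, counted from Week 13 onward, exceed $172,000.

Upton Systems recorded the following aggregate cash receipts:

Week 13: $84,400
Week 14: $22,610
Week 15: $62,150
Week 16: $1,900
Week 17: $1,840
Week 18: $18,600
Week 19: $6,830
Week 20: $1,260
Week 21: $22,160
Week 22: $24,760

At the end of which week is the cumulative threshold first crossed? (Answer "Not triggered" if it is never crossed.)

Week 17

Through Week 13: $84,400
Through Week 14: $107,010
Through Week 15: $169,160
Through Week 16: $171,060
Through Week 17: $172,900 ← exceeds threshold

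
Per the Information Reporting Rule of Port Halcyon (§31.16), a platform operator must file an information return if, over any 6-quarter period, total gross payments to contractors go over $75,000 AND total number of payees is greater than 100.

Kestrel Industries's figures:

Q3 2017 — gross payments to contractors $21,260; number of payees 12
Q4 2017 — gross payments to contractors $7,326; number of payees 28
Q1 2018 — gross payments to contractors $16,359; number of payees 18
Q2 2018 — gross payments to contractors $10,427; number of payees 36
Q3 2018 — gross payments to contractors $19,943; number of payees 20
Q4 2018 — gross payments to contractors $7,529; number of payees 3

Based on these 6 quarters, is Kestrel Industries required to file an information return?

Total gross payments to contractors: $21,260 + $7,326 + $16,359 + $10,427 + $19,943 + $7,529 = $82,844 (> $75,000).
Total number of payees: 12 + 28 + 18 + 36 + 20 + 3 = 117 (> 100).
The test is 'and': both thresholds are exceeded.

Yes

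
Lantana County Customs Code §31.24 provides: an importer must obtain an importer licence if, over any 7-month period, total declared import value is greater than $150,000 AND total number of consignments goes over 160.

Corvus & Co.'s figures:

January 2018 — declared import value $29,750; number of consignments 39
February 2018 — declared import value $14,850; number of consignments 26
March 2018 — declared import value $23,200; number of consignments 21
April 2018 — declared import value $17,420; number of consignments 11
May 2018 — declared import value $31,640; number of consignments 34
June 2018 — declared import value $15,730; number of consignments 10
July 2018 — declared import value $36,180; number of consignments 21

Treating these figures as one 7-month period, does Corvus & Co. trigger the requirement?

Yes

Total declared import value: $29,750 + $14,850 + $23,200 + $17,420 + $31,640 + $15,730 + $36,180 = $168,770 (> $150,000).
Total number of consignments: 39 + 26 + 21 + 11 + 34 + 10 + 21 = 162 (> 160).
The test is 'and': both thresholds are exceeded.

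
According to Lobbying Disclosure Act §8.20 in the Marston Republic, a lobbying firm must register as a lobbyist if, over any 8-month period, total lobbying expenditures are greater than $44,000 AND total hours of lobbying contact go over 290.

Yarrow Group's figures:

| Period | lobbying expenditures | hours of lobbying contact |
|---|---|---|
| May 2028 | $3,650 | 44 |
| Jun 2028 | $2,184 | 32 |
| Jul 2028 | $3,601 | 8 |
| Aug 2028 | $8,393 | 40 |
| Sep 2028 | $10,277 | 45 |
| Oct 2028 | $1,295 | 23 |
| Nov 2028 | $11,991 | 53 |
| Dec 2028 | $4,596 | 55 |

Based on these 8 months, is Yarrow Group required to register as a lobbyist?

Yes

Total lobbying expenditures: $3,650 + $2,184 + $3,601 + $8,393 + $10,277 + $1,295 + $11,991 + $4,596 = $45,987 (> $44,000).
Total hours of lobbying contact: 44 + 32 + 8 + 40 + 45 + 23 + 53 + 55 = 300 (> 290).
The test is 'and': both thresholds are exceeded.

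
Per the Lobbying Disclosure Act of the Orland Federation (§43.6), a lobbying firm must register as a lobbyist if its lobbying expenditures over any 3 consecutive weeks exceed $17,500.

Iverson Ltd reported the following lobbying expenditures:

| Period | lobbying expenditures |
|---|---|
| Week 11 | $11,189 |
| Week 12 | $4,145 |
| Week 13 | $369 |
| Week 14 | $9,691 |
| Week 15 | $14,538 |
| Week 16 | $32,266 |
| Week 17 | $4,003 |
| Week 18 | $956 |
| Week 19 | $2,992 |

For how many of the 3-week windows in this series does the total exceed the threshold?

4

Week 11–Week 13: $11,189 + $4,145 + $369 = $15,703 (under)
Week 12–Week 14: $4,145 + $369 + $9,691 = $14,205 (under)
Week 13–Week 15: $369 + $9,691 + $14,538 = $24,598 (over)
Week 14–Week 16: $9,691 + $14,538 + $32,266 = $56,495 (over)
Week 15–Week 17: $14,538 + $32,266 + $4,003 = $50,807 (over)
Week 16–Week 18: $32,266 + $4,003 + $956 = $37,225 (over)
Week 17–Week 19: $4,003 + $956 + $2,992 = $7,951 (under)
4 windows exceed the threshold.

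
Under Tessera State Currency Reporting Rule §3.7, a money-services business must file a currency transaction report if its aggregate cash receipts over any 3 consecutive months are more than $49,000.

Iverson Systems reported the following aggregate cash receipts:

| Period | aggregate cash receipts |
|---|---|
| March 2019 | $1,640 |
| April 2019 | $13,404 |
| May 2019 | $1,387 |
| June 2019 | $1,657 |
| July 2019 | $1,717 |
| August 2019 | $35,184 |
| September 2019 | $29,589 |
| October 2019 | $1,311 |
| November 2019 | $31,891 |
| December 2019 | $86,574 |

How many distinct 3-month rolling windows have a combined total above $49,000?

March 2019–May 2019: $1,640 + $13,404 + $1,387 = $16,431 (under)
April 2019–June 2019: $13,404 + $1,387 + $1,657 = $16,448 (under)
May 2019–July 2019: $1,387 + $1,657 + $1,717 = $4,761 (under)
June 2019–August 2019: $1,657 + $1,717 + $35,184 = $38,558 (under)
July 2019–September 2019: $1,717 + $35,184 + $29,589 = $66,490 (over)
August 2019–October 2019: $35,184 + $29,589 + $1,311 = $66,084 (over)
September 2019–November 2019: $29,589 + $1,311 + $31,891 = $62,791 (over)
October 2019–December 2019: $1,311 + $31,891 + $86,574 = $119,776 (over)
4 windows exceed the threshold.

4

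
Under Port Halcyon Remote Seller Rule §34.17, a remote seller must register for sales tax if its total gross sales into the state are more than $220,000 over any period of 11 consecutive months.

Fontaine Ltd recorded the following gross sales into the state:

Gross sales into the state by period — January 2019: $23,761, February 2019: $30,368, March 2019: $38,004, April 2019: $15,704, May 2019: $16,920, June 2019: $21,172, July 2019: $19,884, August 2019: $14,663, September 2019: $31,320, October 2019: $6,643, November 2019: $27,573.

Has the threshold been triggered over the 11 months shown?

Yes

Total gross sales into the state: $23,761 + $30,368 + $38,004 + $15,704 + $16,920 + $21,172 + $19,884 + $14,663 + $31,320 + $6,643 + $27,573 = $246,012.
$246,012 > $220,000, so the threshold is exceeded.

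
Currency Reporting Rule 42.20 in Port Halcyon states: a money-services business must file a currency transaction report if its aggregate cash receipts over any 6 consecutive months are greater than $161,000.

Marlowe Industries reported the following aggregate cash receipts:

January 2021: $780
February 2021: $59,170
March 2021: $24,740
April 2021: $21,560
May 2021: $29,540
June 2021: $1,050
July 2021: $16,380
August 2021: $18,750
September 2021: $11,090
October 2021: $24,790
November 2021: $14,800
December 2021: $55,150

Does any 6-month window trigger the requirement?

No

January 2021–June 2021: $780 + $59,170 + $24,740 + $21,560 + $29,540 + $1,050 = $136,840 (under)
February 2021–July 2021: $59,170 + $24,740 + $21,560 + $29,540 + $1,050 + $16,380 = $152,440 (under)
March 2021–August 2021: $24,740 + $21,560 + $29,540 + $1,050 + $16,380 + $18,750 = $112,020 (under)
April 2021–September 2021: $21,560 + $29,540 + $1,050 + $16,380 + $18,750 + $11,090 = $98,370 (under)
May 2021–October 2021: $29,540 + $1,050 + $16,380 + $18,750 + $11,090 + $24,790 = $101,600 (under)
June 2021–November 2021: $1,050 + $16,380 + $18,750 + $11,090 + $24,790 + $14,800 = $86,860 (under)
July 2021–December 2021: $16,380 + $18,750 + $11,090 + $24,790 + $14,800 + $55,150 = $140,960 (under)
No window exceeds $161,000.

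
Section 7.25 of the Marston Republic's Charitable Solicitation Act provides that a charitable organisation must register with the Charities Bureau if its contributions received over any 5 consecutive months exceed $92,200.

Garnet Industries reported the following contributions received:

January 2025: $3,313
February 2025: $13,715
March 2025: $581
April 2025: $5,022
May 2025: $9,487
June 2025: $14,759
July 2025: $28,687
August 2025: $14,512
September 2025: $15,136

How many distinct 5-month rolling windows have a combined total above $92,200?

January 2025–May 2025: $3,313 + $13,715 + $581 + $5,022 + $9,487 = $32,118 (under)
February 2025–June 2025: $13,715 + $581 + $5,022 + $9,487 + $14,759 = $43,564 (under)
March 2025–July 2025: $581 + $5,022 + $9,487 + $14,759 + $28,687 = $58,536 (under)
April 2025–August 2025: $5,022 + $9,487 + $14,759 + $28,687 + $14,512 = $72,467 (under)
May 2025–September 2025: $9,487 + $14,759 + $28,687 + $14,512 + $15,136 = $82,581 (under)
0 windows exceed the threshold.

0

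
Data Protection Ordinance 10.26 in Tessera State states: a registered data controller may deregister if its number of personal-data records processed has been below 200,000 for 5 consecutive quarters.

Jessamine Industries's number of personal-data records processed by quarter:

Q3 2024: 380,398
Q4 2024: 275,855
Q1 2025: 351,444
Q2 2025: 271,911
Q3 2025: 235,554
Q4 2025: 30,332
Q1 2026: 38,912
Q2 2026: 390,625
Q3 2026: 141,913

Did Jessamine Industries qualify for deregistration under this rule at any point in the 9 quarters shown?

No

Quarters below 200,000: Q4 2025, Q1 2026, Q3 2026.
Longest run of consecutive quarters below the threshold: 2.
2 < 5, so Jessamine Industries never became eligible.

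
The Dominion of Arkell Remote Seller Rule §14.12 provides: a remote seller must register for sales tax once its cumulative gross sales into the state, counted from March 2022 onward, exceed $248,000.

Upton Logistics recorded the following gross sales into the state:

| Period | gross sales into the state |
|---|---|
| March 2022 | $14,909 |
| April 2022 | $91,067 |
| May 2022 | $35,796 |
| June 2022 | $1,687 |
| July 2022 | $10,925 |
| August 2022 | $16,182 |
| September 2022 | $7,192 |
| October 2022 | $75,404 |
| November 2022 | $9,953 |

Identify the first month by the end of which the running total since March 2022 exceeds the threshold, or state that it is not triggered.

Through March 2022: $14,909
Through April 2022: $105,976
Through May 2022: $141,772
Through June 2022: $143,459
Through July 2022: $154,384
Through August 2022: $170,566
Through September 2022: $177,758
Through October 2022: $253,162 ← exceeds threshold

October 2022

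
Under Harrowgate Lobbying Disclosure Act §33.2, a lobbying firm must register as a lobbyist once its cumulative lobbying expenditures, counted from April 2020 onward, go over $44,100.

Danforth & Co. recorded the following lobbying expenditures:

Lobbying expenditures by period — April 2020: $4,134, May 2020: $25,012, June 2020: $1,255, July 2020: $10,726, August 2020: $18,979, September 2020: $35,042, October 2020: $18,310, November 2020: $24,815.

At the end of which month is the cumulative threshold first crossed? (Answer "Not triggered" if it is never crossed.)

Through April 2020: $4,134
Through May 2020: $29,146
Through June 2020: $30,401
Through July 2020: $41,127
Through August 2020: $60,106 ← exceeds threshold

August 2020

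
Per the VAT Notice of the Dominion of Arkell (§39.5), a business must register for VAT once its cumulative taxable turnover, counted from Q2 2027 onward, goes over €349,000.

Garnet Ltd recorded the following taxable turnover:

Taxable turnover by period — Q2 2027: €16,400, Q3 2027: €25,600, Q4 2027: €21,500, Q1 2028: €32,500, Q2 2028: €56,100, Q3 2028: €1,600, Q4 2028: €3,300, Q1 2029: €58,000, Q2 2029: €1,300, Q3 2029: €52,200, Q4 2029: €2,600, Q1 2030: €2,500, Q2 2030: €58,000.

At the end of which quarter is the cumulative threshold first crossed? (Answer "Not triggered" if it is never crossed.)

Not triggered

Through Q2 2027: €16,400
Through Q3 2027: €42,000
Through Q4 2027: €63,500
Through Q1 2028: €96,000
Through Q2 2028: €152,100
Through Q3 2028: €153,700
Through Q4 2028: €157,000
Through Q1 2029: €215,000
Through Q2 2029: €216,300
Through Q3 2029: €268,500
Through Q4 2029: €271,100
Through Q1 2030: €273,600
Through Q2 2030: €331,600
Final cumulative total €331,600 ≤ €349,000; the threshold is never exceeded.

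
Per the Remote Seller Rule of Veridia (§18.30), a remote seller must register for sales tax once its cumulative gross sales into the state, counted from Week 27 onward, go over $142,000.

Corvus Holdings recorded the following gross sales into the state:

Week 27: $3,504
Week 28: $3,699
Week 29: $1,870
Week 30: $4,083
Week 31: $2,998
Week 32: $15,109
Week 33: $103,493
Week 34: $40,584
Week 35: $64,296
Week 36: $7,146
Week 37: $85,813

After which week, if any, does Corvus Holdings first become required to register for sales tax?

Week 34

Through Week 27: $3,504
Through Week 28: $7,203
Through Week 29: $9,073
Through Week 30: $13,156
Through Week 31: $16,154
Through Week 32: $31,263
Through Week 33: $134,756
Through Week 34: $175,340 ← exceeds threshold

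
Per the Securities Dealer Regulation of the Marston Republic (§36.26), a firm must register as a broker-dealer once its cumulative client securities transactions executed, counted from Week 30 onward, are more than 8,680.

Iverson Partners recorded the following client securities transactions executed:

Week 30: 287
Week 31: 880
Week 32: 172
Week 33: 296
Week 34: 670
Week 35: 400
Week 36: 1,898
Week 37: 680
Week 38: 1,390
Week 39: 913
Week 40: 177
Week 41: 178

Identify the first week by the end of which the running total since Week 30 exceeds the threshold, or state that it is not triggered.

Not triggered

Through Week 30: 287
Through Week 31: 1,167
Through Week 32: 1,339
Through Week 33: 1,635
Through Week 34: 2,305
Through Week 35: 2,705
Through Week 36: 4,603
Through Week 37: 5,283
Through Week 38: 6,673
Through Week 39: 7,586
Through Week 40: 7,763
Through Week 41: 7,941
Final cumulative total 7,941 ≤ 8,680; the threshold is never exceeded.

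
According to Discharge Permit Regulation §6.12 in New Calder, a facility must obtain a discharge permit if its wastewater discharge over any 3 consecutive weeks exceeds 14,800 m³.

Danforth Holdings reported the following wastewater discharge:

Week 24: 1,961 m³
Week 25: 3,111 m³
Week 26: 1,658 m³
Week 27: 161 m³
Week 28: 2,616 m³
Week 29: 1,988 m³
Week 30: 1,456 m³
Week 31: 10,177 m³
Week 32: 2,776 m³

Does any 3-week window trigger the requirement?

Week 24–Week 26: 1,961 m³ + 3,111 m³ + 1,658 m³ = 6,730 m³ (under)
Week 25–Week 27: 3,111 m³ + 1,658 m³ + 161 m³ = 4,930 m³ (under)
Week 26–Week 28: 1,658 m³ + 161 m³ + 2,616 m³ = 4,435 m³ (under)
Week 27–Week 29: 161 m³ + 2,616 m³ + 1,988 m³ = 4,765 m³ (under)
Week 28–Week 30: 2,616 m³ + 1,988 m³ + 1,456 m³ = 6,060 m³ (under)
Week 29–Week 31: 1,988 m³ + 1,456 m³ + 10,177 m³ = 13,621 m³ (under)
Week 30–Week 32: 1,456 m³ + 10,177 m³ + 2,776 m³ = 14,409 m³ (under)
No window exceeds 14,800 m³.

No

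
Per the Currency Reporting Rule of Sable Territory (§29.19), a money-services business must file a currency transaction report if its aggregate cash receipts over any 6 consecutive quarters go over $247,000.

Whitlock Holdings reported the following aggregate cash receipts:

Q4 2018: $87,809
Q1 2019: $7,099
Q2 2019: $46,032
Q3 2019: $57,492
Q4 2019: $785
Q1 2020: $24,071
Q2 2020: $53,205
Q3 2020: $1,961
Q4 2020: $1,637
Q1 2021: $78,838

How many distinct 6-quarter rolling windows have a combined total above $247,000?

Q4 2018–Q1 2020: $87,809 + $7,099 + $46,032 + $57,492 + $785 + $24,071 = $223,288 (under)
Q1 2019–Q2 2020: $7,099 + $46,032 + $57,492 + $785 + $24,071 + $53,205 = $188,684 (under)
Q2 2019–Q3 2020: $46,032 + $57,492 + $785 + $24,071 + $53,205 + $1,961 = $183,546 (under)
Q3 2019–Q4 2020: $57,492 + $785 + $24,071 + $53,205 + $1,961 + $1,637 = $139,151 (under)
Q4 2019–Q1 2021: $785 + $24,071 + $53,205 + $1,961 + $1,637 + $78,838 = $160,497 (under)
0 windows exceed the threshold.

0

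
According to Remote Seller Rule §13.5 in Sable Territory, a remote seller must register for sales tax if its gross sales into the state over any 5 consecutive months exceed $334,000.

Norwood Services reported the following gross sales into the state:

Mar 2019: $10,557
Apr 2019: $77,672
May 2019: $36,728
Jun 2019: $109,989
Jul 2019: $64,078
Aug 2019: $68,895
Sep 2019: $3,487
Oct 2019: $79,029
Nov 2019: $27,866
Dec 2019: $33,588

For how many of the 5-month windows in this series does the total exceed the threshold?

Mar 2019–Jul 2019: $10,557 + $77,672 + $36,728 + $109,989 + $64,078 = $299,024 (under)
Apr 2019–Aug 2019: $77,672 + $36,728 + $109,989 + $64,078 + $68,895 = $357,362 (over)
May 2019–Sep 2019: $36,728 + $109,989 + $64,078 + $68,895 + $3,487 = $283,177 (under)
Jun 2019–Oct 2019: $109,989 + $64,078 + $68,895 + $3,487 + $79,029 = $325,478 (under)
Jul 2019–Nov 2019: $64,078 + $68,895 + $3,487 + $79,029 + $27,866 = $243,355 (under)
Aug 2019–Dec 2019: $68,895 + $3,487 + $79,029 + $27,866 + $33,588 = $212,865 (under)
1 window exceeds the threshold.

1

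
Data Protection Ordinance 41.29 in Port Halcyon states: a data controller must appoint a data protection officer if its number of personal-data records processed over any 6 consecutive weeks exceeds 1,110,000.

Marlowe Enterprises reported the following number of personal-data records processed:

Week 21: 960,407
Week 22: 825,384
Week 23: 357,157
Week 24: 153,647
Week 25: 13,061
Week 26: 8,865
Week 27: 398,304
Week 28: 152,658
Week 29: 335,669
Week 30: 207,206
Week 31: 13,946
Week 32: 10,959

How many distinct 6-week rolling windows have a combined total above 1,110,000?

Week 21–Week 26: 960,407 + 825,384 + 357,157 + 153,647 + 13,061 + 8,865 = 2,318,521 (over)
Week 22–Week 27: 825,384 + 357,157 + 153,647 + 13,061 + 8,865 + 398,304 = 1,756,418 (over)
Week 23–Week 28: 357,157 + 153,647 + 13,061 + 8,865 + 398,304 + 152,658 = 1,083,692 (under)
Week 24–Week 29: 153,647 + 13,061 + 8,865 + 398,304 + 152,658 + 335,669 = 1,062,204 (under)
Week 25–Week 30: 13,061 + 8,865 + 398,304 + 152,658 + 335,669 + 207,206 = 1,115,763 (over)
Week 26–Week 31: 8,865 + 398,304 + 152,658 + 335,669 + 207,206 + 13,946 = 1,116,648 (over)
Week 27–Week 32: 398,304 + 152,658 + 335,669 + 207,206 + 13,946 + 10,959 = 1,118,742 (over)
5 windows exceed the threshold.

5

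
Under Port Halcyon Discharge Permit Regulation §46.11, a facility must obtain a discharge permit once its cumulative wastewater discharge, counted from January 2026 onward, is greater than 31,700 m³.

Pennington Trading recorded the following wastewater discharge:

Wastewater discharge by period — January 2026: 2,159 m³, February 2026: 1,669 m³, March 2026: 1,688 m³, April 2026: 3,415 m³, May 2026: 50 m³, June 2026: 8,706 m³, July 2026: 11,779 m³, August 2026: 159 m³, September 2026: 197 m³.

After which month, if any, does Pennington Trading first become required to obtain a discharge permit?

Not triggered

Through January 2026: 2,159 m³
Through February 2026: 3,828 m³
Through March 2026: 5,516 m³
Through April 2026: 8,931 m³
Through May 2026: 8,981 m³
Through June 2026: 17,687 m³
Through July 2026: 29,466 m³
Through August 2026: 29,625 m³
Through September 2026: 29,822 m³
Final cumulative total 29,822 m³ ≤ 31,700 m³; the threshold is never exceeded.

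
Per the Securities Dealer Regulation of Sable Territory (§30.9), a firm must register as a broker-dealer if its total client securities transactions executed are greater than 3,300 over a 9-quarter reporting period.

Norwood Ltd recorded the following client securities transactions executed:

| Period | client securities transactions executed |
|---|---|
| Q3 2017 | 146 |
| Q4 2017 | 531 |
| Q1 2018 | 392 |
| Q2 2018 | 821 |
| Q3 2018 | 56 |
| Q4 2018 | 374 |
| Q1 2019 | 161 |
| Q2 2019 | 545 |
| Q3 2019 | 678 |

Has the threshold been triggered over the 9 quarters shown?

Yes

Total client securities transactions executed: 146 + 531 + 392 + 821 + 56 + 374 + 161 + 545 + 678 = 3,704.
3,704 > 3,300, so the threshold is exceeded.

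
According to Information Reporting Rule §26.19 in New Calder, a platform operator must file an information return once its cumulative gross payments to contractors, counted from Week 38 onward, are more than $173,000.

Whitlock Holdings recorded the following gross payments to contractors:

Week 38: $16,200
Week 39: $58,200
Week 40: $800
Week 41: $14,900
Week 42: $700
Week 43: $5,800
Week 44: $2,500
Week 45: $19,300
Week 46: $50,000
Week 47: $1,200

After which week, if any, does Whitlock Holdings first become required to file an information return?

Through Week 38: $16,200
Through Week 39: $74,400
Through Week 40: $75,200
Through Week 41: $90,100
Through Week 42: $90,800
Through Week 43: $96,600
Through Week 44: $99,100
Through Week 45: $118,400
Through Week 46: $168,400
Through Week 47: $169,600
Final cumulative total $169,600 ≤ $173,000; the threshold is never exceeded.

Not triggered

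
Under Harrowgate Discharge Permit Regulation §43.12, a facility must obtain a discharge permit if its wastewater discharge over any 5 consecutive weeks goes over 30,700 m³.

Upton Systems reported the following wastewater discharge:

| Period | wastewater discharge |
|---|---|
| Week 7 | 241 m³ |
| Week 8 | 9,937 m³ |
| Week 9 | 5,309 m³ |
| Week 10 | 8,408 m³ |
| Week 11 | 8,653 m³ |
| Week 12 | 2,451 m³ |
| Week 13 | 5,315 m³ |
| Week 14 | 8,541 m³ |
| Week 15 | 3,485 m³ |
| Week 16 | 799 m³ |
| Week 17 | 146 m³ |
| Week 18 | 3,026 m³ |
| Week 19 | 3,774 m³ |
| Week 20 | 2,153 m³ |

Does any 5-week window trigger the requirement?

Week 7–Week 11: 241 m³ + 9,937 m³ + 5,309 m³ + 8,408 m³ + 8,653 m³ = 32,548 m³ (over)
Week 8–Week 12: 9,937 m³ + 5,309 m³ + 8,408 m³ + 8,653 m³ + 2,451 m³ = 34,758 m³ (over)
Week 9–Week 13: 5,309 m³ + 8,408 m³ + 8,653 m³ + 2,451 m³ + 5,315 m³ = 30,136 m³ (under)
Week 10–Week 14: 8,408 m³ + 8,653 m³ + 2,451 m³ + 5,315 m³ + 8,541 m³ = 33,368 m³ (over)
Week 11–Week 15: 8,653 m³ + 2,451 m³ + 5,315 m³ + 8,541 m³ + 3,485 m³ = 28,445 m³ (under)
Week 12–Week 16: 2,451 m³ + 5,315 m³ + 8,541 m³ + 3,485 m³ + 799 m³ = 20,591 m³ (under)
Week 13–Week 17: 5,315 m³ + 8,541 m³ + 3,485 m³ + 799 m³ + 146 m³ = 18,286 m³ (under)
Week 14–Week 18: 8,541 m³ + 3,485 m³ + 799 m³ + 146 m³ + 3,026 m³ = 15,997 m³ (under)
Week 15–Week 19: 3,485 m³ + 799 m³ + 146 m³ + 3,026 m³ + 3,774 m³ = 11,230 m³ (under)
Week 16–Week 20: 799 m³ + 146 m³ + 3,026 m³ + 3,774 m³ + 2,153 m³ = 9,898 m³ (under)
At least one window exceeds 30,700 m³.

Yes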